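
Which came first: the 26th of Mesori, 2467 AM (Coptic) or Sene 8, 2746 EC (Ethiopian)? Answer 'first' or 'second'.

first

First date → JDN 2726091; second date → JDN 2727109.
JDN 2726091 < JDN 2727109, so the first date is earlier.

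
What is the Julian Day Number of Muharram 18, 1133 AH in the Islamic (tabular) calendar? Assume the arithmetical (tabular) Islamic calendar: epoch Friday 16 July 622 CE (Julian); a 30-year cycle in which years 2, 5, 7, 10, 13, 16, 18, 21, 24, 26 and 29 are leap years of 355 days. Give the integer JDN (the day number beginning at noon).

2349600

Equivalently 19 November 1720 (Gregorian).
JDN 2299161 is 15 October 1582 CE (Gregorian); the target day is +50439 days from there, so JDN = 2349600.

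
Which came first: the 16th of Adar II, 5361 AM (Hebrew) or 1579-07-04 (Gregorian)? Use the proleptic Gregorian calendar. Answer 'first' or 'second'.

Converting both to JDN: 2305892 vs 2297962; the smaller is the second.

second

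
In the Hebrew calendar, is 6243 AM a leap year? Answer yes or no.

yes

Hebrew year 6243 is year 11 of its 19-year Metonic cycle; leap years are at positions 3, 6, 8, 11, 14, 17, 19, so it is a leap year (13 months).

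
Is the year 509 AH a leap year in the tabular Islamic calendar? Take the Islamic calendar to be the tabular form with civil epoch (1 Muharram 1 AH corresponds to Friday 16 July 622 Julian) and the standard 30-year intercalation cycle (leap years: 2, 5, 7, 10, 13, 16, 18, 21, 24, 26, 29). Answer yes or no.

yes

Year 509 AH is year 29 of its 30-year cycle; leap positions are 2, 5, 7, 10, 13, 16, 18, 21, 24, 26, 29, so it is a leap year (355 days).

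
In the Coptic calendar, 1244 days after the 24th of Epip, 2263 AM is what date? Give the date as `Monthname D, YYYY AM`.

Counting 1244 days forward from JDN 2651548 reaches JDN 2652792, which is Koiak 17, 2267 AM.

Koiak 17, 2267 AM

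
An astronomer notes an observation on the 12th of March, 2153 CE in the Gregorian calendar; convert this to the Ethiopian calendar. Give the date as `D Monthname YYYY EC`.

Julian Day Number of the source date = 2507498.
Converting JDN 2507498 to the Ethiopian calendar gives 2 Megabit 2145 EC.

2 Megabit 2145 EC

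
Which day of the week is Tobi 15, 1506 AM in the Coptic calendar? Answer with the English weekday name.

In the Gregorian calendar this is 21 January 1790 (JDN 2374865).
Since JDN mod 7 = 3 (0 = Monday), the day is Thursday.

Thursday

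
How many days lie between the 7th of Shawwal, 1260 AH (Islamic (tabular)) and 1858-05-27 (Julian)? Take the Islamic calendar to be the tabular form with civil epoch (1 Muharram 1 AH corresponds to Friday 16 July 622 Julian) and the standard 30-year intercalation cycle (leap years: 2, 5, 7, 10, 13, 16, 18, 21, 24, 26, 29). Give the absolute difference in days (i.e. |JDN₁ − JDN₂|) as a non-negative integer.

4979

First date → JDN 2394860; second date → JDN 2399839.
The interval is |2394860 − 2399839| = 4979 days.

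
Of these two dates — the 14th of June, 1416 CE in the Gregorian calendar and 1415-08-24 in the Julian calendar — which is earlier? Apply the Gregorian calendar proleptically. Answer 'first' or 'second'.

second

First date → JDN 2238408; second date → JDN 2238122.
JDN 2238122 < JDN 2238408, so the second date is earlier.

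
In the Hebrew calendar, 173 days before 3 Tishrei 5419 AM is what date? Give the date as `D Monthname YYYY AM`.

7 Nisan 5418 AM

JDN of 3 Tishrei 5419 AM = 2326905.
2326905 − 173 = 2326732.
JDN 2326732 in the Hebrew calendar is 7 Nisan 5418 AM.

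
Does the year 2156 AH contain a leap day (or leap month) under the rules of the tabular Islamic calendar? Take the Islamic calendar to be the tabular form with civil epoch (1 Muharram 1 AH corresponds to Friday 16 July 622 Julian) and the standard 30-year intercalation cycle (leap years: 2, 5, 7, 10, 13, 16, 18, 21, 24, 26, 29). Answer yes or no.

yes

Year 2156 AH is year 26 of its 30-year cycle; leap positions are 2, 5, 7, 10, 13, 16, 18, 21, 24, 26, 29, so it is a leap year (355 days).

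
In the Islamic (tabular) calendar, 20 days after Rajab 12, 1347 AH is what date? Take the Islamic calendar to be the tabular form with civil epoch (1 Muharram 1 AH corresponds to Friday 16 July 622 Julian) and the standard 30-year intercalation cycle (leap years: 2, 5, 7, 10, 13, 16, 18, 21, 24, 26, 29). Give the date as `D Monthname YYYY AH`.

2 Sha'ban 1347 AH

The starting date is JDN 2425606; 2425606 + 20 = 2425626.
JDN 2425626 corresponds to 2 Sha'ban 1347 AH.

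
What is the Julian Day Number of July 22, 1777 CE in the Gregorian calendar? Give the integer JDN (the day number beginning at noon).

2370299

JDN 2400001 is 17 November 1858 CE (Gregorian), MJD 0; the target day is −29702 days from there, so JDN = 2370299.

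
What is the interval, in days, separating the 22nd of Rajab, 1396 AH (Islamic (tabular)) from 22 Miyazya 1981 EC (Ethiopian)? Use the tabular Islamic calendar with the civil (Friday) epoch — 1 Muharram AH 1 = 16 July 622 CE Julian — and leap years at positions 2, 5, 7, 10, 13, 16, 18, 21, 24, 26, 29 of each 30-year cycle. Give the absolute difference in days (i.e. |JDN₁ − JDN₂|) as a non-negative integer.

4668

JDN of the first date = 2442979.
JDN of the second date = 2447647.
|2447647 − 2442979| = 4668.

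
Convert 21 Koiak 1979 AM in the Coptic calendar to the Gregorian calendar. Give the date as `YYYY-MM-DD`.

Both dates share Julian Day Number 2547604; in the Gregorian calendar that is 1 January 2263 CE.

2263-01-01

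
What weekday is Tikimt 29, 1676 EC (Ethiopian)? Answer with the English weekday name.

In the Gregorian calendar this is 6 November 1683 (JDN 2336073).
JDN 2336073 mod 7 = 5, and JDN 0 was a Monday, so this is a Saturday.

Saturday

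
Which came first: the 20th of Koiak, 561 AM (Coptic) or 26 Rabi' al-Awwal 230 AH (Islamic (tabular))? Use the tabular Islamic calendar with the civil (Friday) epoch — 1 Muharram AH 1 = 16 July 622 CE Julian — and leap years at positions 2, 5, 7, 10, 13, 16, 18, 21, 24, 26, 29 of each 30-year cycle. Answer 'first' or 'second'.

The two dates have Julian Day Numbers 2029679 and 2029674 respectively.
Since 2029674 < 2029679, the second date comes first.

second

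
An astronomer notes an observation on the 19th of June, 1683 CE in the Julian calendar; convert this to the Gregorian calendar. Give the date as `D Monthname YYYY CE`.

29 June 1683 CE

At this point the Julian calendar is 10 days behind the Gregorian.
19 June 1683 Julian + 10 days → 29 June 1683 Gregorian.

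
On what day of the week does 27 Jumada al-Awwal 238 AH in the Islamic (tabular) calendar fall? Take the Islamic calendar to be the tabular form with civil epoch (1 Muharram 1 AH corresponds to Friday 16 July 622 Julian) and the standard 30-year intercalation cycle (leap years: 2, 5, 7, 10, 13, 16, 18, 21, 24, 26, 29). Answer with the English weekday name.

In the proleptic Gregorian calendar this is 18 November 852 (JDN 2032569).
Since JDN mod 7 = 0 (0 = Monday), the day is Monday.

Monday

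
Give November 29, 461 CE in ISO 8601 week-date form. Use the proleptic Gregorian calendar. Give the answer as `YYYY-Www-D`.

The weekday is Tuesday (ISO weekday 2).
That Tuesday belongs to ISO week 48 of ISO year 461.

0461-W48-2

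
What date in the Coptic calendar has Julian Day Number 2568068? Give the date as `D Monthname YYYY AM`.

1 Tobi 2035 AM

JDN 2568068 is 12 January 2319 in the Gregorian calendar.
In the Coptic calendar that day is 1 Tobi 2035 AM.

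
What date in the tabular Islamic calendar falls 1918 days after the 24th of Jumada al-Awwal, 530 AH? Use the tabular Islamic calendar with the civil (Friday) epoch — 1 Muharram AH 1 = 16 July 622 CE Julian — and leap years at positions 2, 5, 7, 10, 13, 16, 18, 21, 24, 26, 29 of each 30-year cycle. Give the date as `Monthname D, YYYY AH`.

JDN of the 24th of Jumada al-Awwal, 530 AH = 2136041.
2136041 + 1918 = 2137959.
JDN 2137959 in the tabular Islamic calendar is Shawwal 22, 535 AH.

Shawwal 22, 535 AH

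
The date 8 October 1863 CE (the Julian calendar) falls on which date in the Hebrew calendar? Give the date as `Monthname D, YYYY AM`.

Both dates share Julian Day Number 2401799; in the Hebrew calendar that is 7 Cheshvan 5624 AM.

Cheshvan 7, 5624 AM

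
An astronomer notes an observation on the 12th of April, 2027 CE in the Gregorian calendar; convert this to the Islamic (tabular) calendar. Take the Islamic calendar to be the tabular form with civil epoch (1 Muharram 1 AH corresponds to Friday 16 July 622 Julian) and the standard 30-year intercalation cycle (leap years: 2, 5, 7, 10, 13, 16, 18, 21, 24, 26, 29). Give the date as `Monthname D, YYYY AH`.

Dhu al-Qa'dah 5, 1448 AH

Both dates share Julian Day Number 2461508; in the tabular Islamic calendar that is 5 Dhu al-Qa'dah 1448 AH.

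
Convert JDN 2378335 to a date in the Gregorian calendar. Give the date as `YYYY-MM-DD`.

Counting from JDN 2299161 = 15 Oct 1582 gives an offset of 79174 days.

1799-07-23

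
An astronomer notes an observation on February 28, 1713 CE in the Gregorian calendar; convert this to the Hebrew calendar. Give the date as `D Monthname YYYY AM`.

Julian Day Number of the source date = 2346779.
Converting JDN 2346779 to the Hebrew calendar gives 2 Adar 5473 AM.

2 Adar 5473 AM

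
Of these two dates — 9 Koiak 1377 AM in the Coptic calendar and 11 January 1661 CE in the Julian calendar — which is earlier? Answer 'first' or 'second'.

Converting both to JDN: 2327712 vs 2327749; the smaller is the first.

first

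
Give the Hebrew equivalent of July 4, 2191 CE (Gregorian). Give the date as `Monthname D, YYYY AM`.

Julian Day Number of the source date = 2521491.
Converting JDN 2521491 to the Hebrew calendar gives 12 Tammuz 5951 AM.

Tammuz 12, 5951 AM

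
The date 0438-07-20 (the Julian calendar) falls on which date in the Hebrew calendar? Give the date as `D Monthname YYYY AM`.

13 Av 4198 AM

Julian Day Number of the source date = 1881238.
Converting JDN 1881238 to the Hebrew calendar gives 13 Av 4198 AM.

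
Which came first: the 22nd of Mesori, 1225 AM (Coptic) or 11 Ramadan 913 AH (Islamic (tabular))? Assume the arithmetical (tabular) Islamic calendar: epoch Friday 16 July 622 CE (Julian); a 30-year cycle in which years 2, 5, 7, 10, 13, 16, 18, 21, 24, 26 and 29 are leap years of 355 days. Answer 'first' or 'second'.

First date → JDN 2272447; second date → JDN 2271868.
JDN 2271868 < JDN 2272447, so the second date is earlier.

second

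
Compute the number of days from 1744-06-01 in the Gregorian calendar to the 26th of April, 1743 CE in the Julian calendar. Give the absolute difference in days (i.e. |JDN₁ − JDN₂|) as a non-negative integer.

JDN of the first date = 2358195.
JDN of the second date = 2357804.
|2357804 − 2358195| = 391.

391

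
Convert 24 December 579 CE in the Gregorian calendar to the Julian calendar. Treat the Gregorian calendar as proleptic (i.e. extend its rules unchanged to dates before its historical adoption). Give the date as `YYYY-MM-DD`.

0579-12-22

The Julian–Gregorian offset here is 2 days (Julian trailing).
24 December 579 Gregorian − 2 days → 22 December 579 Julian.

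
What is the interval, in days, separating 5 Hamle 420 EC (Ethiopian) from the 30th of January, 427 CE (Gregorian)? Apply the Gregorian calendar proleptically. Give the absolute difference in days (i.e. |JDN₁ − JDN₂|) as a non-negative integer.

517

JDN of the first date = 1877565.
JDN of the second date = 1877048.
|1877048 − 1877565| = 517.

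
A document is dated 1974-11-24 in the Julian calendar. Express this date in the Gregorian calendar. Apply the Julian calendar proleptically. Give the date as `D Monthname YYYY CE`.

7 December 1974 CE

The Julian–Gregorian offset here is 13 days (Julian trailing).
24 November 1974 Julian + 13 days → 7 December 1974 Gregorian.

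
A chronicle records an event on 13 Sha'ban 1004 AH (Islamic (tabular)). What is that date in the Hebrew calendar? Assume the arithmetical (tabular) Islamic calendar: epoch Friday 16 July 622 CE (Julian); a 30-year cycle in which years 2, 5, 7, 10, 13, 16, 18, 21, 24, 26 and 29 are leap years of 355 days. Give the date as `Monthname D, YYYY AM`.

Nisan 14, 5356 AM

Both dates share Julian Day Number 2304089; in the Hebrew calendar that is 14 Nisan 5356 AM.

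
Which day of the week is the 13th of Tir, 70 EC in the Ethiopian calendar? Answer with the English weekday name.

Thursday

This is JDN 1749555 (6 January 78 Gregorian).
1749555 ≡ 3 (mod 7); counting from Monday = 0 gives Thursday.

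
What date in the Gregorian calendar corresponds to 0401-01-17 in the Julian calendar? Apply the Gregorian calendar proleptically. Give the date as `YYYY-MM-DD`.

For dates in this range the Gregorian date is 1 day ahead of the Julian.
17 January 401 Julian + 1 day → 18 January 401 Gregorian.

0401-01-18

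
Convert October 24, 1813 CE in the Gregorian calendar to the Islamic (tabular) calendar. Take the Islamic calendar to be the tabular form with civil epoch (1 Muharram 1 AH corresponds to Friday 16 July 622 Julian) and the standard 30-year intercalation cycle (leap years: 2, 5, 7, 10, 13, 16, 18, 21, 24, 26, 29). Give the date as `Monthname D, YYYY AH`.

Julian Day Number of the source date = 2383541.
Converting JDN 2383541 to the tabular Islamic calendar gives 28 Shawwal 1228 AH.

Shawwal 28, 1228 AH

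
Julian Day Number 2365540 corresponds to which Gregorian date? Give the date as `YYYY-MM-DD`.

1764-07-11

Counting from JDN 2299161 = 15 Oct 1582 gives an offset of 66379 days.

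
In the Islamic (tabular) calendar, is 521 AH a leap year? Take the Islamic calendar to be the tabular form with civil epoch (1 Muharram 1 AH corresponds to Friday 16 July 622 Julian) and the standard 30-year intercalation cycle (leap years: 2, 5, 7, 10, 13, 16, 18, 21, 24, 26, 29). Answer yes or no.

no

Year 521 AH is year 11 of its 30-year cycle; leap positions are 2, 5, 7, 10, 13, 16, 18, 21, 24, 26, 29, so it is a common year (354 days).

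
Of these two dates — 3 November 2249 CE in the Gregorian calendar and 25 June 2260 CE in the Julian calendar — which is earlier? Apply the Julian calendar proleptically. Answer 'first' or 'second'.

first

The two dates have Julian Day Numbers 2542797 and 2546699 respectively.
Since 2542797 < 2546699, the first date comes first.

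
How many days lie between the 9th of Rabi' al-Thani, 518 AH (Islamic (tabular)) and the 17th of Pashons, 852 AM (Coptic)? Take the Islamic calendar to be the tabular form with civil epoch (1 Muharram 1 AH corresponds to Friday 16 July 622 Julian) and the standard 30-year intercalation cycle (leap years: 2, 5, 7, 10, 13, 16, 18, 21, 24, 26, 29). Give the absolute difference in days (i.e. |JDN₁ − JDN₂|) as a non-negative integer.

JDN of the first date = 2131745.
JDN of the second date = 2136114.
|2136114 − 2131745| = 4369.

4369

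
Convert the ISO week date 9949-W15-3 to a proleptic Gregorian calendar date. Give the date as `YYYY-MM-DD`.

9949-04-13

ISO week 1 of 9949 is the week containing the first Thursday of 9949.
Week 15, day 3 (Wednesday) lands on 9949-04-13.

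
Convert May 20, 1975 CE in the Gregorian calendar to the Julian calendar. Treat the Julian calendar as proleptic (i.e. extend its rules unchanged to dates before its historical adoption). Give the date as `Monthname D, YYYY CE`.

The Julian–Gregorian offset here is 13 days (Julian trailing).
20 May 1975 Gregorian − 13 days → 7 May 1975 Julian.

May 7, 1975 CE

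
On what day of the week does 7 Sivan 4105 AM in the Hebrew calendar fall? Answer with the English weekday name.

This is JDN 1847214 (26 May 345 Gregorian).
JDN 1847214 mod 7 = 5, and JDN 0 was a Monday, so this is a Saturday.

Saturday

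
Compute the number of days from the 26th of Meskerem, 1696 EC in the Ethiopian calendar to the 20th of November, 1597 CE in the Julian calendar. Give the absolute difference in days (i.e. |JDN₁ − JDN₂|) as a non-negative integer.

First date → JDN 2343345; second date → JDN 2304686.
The interval is |2343345 − 2304686| = 38659 days.

38659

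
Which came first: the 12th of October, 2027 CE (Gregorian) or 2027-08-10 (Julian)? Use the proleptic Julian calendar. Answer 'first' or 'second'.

second

The two dates have Julian Day Numbers 2461691 and 2461641 respectively.
Since 2461641 < 2461691, the second date comes first.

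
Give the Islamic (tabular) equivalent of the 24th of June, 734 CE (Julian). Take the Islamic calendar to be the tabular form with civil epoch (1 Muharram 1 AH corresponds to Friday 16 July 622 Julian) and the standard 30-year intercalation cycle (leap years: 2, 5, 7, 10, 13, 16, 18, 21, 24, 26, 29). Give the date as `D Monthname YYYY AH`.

Both dates share Julian Day Number 1989326; in the tabular Islamic calendar that is 17 Jumada al-Awwal 116 AH.

17 Jumada al-Awwal 116 AH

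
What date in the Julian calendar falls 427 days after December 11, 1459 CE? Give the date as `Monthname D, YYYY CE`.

February 10, 1461 CE

JDN of December 11, 1459 CE = 2254302.
2254302 + 427 = 2254729.
JDN 2254729 in the Julian calendar is February 10, 1461 CE.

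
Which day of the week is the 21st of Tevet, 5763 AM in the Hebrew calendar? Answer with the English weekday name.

Thursday

Equivalently 26 December 2002 Gregorian, JDN 2452635.
2452635 ≡ 3 (mod 7); counting from Monday = 0 gives Thursday.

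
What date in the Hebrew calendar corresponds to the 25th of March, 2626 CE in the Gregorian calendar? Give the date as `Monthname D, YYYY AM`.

Nisan 5, 6386 AM

Both dates share Julian Day Number 2680270; in the Hebrew calendar that is 5 Nisan 6386 AM.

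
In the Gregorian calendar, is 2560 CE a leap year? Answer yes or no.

yes

2560 is divisible by 4 and not by 100, so it is a leap year.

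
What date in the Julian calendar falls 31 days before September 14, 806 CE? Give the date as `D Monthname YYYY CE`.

14 August 806 CE

JDN of September 14, 806 CE = 2015706.
2015706 − 31 = 2015675.
JDN 2015675 in the Julian calendar is 14 August 806 CE.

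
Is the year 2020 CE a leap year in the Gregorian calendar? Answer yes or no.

2020 is divisible by 4 and not by 100, so it is a leap year.

yes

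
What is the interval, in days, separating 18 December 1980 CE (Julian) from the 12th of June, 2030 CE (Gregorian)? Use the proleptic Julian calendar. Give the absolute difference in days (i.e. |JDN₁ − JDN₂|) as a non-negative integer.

18060

First date → JDN 2444605; second date → JDN 2462665.
The interval is |2444605 − 2462665| = 18060 days.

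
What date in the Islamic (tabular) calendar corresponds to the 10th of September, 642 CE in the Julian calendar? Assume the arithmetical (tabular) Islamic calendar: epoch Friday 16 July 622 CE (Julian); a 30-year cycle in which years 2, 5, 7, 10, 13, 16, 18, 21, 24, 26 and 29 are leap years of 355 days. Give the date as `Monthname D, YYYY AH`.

Both dates share Julian Day Number 1955801; in the tabular Islamic calendar that is 9 Shawwal 21 AH.

Shawwal 9, 21 AH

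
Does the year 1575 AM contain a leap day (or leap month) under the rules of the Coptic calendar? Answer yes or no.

yes

1575 mod 4 = 3; in the Coptic calendar a year is leap when year mod 4 = 3, so it is a leap year.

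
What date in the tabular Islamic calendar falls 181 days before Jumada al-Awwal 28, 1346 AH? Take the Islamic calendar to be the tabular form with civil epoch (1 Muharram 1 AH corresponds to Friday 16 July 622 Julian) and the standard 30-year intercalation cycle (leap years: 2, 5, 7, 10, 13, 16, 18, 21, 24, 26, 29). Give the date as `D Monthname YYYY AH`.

Counting 181 days back from JDN 2425208 reaches JDN 2425027, which is 24 Dhu al-Qa'dah 1345 AH.

24 Dhu al-Qa'dah 1345 AH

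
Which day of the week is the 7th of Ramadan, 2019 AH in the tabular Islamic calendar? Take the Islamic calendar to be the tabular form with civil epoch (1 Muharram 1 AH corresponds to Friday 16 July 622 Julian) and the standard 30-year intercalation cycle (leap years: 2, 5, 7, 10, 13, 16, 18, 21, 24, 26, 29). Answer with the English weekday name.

Monday

In the Gregorian calendar this is 12 February 2581 (JDN 2663794).
2663794 ≡ 0 (mod 7); counting from Monday = 0 gives Monday.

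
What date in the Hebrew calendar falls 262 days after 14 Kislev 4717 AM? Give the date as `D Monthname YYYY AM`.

JDN of 14 Kislev 4717 AM = 2070561.
2070561 + 262 = 2070823.
JDN 2070823 in the Hebrew calendar is 10 Elul 4717 AM.

10 Elul 4717 AM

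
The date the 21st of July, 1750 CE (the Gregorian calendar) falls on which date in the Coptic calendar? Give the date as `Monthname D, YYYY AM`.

Julian Day Number of the source date = 2360436.
Converting JDN 2360436 to the Coptic calendar gives 16 Epip 1466 AM.

Epip 16, 1466 AM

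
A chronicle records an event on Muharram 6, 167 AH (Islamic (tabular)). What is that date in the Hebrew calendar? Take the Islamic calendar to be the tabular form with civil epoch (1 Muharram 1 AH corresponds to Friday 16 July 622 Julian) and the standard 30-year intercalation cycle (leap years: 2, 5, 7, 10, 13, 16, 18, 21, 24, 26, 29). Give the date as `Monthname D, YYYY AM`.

Elul 7, 4543 AM

The source date corresponds to 14 August 783 in the proleptic Gregorian calendar (JDN 2007270).
That day falls on 7 Elul 4543 AM in the Hebrew calendar.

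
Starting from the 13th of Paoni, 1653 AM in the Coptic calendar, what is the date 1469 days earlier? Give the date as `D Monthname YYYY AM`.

5 Paoni 1649 AM

JDN of the 13th of Paoni, 1653 AM = 2428705.
2428705 − 1469 = 2427236.
JDN 2427236 in the Coptic calendar is 5 Paoni 1649 AM.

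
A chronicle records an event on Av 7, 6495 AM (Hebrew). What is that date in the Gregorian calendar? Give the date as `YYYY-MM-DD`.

Julian Day Number of the source date = 2720197.
Converting JDN 2720197 to the Gregorian calendar gives 19 July 2735 CE.

2735-07-19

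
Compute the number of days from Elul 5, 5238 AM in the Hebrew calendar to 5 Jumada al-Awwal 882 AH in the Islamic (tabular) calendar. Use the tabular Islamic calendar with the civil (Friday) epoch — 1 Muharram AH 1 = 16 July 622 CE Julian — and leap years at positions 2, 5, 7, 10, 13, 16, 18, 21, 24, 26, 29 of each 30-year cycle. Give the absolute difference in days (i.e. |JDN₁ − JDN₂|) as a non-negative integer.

354

First date → JDN 2261113; second date → JDN 2260759.
The interval is |2261113 − 2260759| = 354 days.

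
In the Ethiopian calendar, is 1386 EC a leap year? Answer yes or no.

no

1386 mod 4 = 2; in the Ethiopian calendar a year is leap when year mod 4 = 3, so it is a common year.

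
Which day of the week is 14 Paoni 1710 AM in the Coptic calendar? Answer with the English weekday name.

Tuesday

In the Gregorian calendar this is 21 June 1994 (JDN 2449525).
Since JDN mod 7 = 1 (0 = Monday), the day is Tuesday.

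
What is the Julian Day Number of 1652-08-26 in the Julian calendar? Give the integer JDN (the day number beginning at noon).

2324689

In the Gregorian calendar the same day is 5 September 1652.
JDN 2299161 is 15 October 1582 CE (Gregorian); the target day is +25528 days from there, so JDN = 2324689.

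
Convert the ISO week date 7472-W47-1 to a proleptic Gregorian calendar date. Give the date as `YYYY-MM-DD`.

ISO week 1 of 7472 is the week containing the first Thursday of 7472.
Week 47, day 1 (Monday) lands on 7472-11-18.

7472-11-18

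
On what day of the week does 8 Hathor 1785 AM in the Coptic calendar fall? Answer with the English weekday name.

Saturday

In the Gregorian calendar this is 17 November 2068 (JDN 2476703).
2476703 ≡ 5 (mod 7); counting from Monday = 0 gives Saturday.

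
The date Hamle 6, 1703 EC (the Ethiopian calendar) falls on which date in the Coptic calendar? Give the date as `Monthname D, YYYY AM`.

Both dates share Julian Day Number 2346181; in the Coptic calendar that is 6 Epip 1427 AM.

Epip 6, 1427 AM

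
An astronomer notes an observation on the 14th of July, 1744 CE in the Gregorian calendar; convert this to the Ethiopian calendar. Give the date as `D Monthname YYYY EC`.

9 Hamle 1736 EC

Julian Day Number of the source date = 2358238.
Converting JDN 2358238 to the Ethiopian calendar gives 9 Hamle 1736 EC.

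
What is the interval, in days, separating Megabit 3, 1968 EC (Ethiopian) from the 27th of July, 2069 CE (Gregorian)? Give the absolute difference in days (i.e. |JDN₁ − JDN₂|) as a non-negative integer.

34105

JDN of the first date = 2442850.
JDN of the second date = 2476955.
|2476955 − 2442850| = 34105.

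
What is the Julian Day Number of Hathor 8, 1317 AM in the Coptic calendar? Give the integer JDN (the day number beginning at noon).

2305766

Equivalently 14 November 1600 (Gregorian).
JDN 2451545 is 1 January 2000 CE (Gregorian); the target day is −145779 days from there, so JDN = 2305766.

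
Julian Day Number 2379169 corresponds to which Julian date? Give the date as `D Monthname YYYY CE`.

The Gregorian equivalent of JDN 2379169 is 4 November 1801.
In the Julian calendar that day is 23 October 1801 CE.

23 October 1801 CE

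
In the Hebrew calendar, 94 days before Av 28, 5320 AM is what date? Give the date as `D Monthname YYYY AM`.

22 Iyar 5320 AM

Counting 94 days back from JDN 2291080 reaches JDN 2290986, which is 22 Iyar 5320 AM.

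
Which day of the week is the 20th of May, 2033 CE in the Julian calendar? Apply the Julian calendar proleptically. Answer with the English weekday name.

Thursday

Equivalently 2 June 2033 Gregorian, JDN 2463751.
2463751 ≡ 3 (mod 7); counting from Monday = 0 gives Thursday.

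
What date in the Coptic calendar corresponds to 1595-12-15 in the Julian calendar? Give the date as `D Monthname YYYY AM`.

Both dates share Julian Day Number 2303980; in the Coptic calendar that is 18 Koiak 1312 AM.

18 Koiak 1312 AM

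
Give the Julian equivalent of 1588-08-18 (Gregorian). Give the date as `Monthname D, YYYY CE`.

At this point the Julian calendar is 10 days behind the Gregorian.
18 August 1588 Gregorian − 10 days → 8 August 1588 Julian.

August 8, 1588 CE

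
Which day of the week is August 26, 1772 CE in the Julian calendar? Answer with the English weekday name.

Sunday

This is JDN 2368519 (6 September 1772 Gregorian).
2368519 ≡ 6 (mod 7); counting from Monday = 0 gives Sunday.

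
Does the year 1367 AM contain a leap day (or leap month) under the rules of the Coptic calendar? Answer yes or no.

yes

1367 mod 4 = 3; in the Coptic calendar a year is leap when year mod 4 = 3, so it is a leap year.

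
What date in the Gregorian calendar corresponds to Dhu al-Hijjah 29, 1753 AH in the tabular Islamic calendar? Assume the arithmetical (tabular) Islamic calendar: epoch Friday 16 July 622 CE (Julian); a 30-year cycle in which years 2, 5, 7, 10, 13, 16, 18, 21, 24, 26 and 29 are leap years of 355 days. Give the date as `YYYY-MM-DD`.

Both dates share Julian Day Number 2569643; in the Gregorian calendar that is 6 May 2323 CE.

2323-05-06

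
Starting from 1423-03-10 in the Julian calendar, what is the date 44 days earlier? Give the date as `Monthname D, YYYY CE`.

January 25, 1423 CE

The starting date is JDN 2240877; 2240877 − 44 = 2240833.
JDN 2240833 corresponds to January 25, 1423 CE.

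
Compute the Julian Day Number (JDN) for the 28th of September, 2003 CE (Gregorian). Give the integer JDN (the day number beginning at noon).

2452911

JDN 2451545 is 1 January 2000 CE (Gregorian); the target day is +1366 days from there, so JDN = 2452911.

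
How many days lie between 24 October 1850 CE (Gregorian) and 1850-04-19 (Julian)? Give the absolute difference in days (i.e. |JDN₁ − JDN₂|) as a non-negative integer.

176

First date → JDN 2397055; second date → JDN 2396879.
The interval is |2397055 − 2396879| = 176 days.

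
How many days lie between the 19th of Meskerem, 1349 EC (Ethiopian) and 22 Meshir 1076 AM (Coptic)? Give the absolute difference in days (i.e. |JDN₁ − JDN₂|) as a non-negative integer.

First date → JDN 2216596; second date → JDN 2217845.
The interval is |2216596 − 2217845| = 1249 days.

1249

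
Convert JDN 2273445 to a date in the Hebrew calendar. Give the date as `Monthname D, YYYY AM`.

JDN 2273445 is 19 May 1512 in the proleptic Gregorian calendar.
In the Hebrew calendar that day is Iyar 23, 5272 AM.

Iyar 23, 5272 AM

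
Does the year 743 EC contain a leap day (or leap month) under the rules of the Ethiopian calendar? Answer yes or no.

yes

743 mod 4 = 3; in the Ethiopian calendar a year is leap when year mod 4 = 3, so it is a leap year.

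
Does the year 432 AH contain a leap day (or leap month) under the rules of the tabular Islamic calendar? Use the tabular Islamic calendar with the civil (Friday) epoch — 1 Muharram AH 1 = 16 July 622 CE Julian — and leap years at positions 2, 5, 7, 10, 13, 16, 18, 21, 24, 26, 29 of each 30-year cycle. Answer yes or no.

no

Year 432 AH is year 12 of its 30-year cycle; leap positions are 2, 5, 7, 10, 13, 16, 18, 21, 24, 26, 29, so it is a common year (354 days).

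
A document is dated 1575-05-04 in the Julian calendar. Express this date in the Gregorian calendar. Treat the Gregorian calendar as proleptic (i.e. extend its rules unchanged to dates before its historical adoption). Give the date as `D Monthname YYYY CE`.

14 May 1575 CE

At this point the Julian calendar is 10 days behind the Gregorian.
4 May 1575 Julian + 10 days → 14 May 1575 Gregorian.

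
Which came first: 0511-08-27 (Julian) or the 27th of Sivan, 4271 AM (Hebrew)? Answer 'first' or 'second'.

second

The two dates have Julian Day Numbers 1907939 and 1907861 respectively.
Since 1907861 < 1907939, the second date comes first.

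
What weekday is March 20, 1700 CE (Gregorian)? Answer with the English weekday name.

2342051 ≡ 5 (mod 7); counting from Monday = 0 gives Saturday.

Saturday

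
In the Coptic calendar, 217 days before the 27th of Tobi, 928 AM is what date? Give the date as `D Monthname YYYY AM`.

26 Paoni 927 AM

The starting date is JDN 2163763; 2163763 − 217 = 2163546.
JDN 2163546 corresponds to 26 Paoni 927 AM.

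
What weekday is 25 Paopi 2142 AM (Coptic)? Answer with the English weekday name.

Equivalently 7 November 2425 Gregorian, JDN 2607084.
JDN 2607084 mod 7 = 4, and JDN 0 was a Monday, so this is a Friday.

Friday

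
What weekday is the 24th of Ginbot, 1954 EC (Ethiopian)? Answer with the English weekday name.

This is JDN 2437817 (1 June 1962 Gregorian).
Since JDN mod 7 = 4 (0 = Monday), the day is Friday.

Friday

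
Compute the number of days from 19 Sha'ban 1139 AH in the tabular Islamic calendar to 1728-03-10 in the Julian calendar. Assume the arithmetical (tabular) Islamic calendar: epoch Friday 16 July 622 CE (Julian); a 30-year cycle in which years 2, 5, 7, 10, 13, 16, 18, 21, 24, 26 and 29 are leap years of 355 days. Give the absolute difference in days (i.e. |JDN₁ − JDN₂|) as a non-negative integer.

345

First date → JDN 2351934; second date → JDN 2352279.
The interval is |2351934 − 2352279| = 345 days.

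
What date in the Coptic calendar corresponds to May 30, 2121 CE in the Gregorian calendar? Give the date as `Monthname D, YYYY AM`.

Julian Day Number of the source date = 2495889.
Converting JDN 2495889 to the Coptic calendar gives 21 Pashons 1837 AM.

Pashons 21, 1837 AM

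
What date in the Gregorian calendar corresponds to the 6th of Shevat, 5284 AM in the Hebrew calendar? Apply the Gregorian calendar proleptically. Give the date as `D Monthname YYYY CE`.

Both dates share Julian Day Number 2277709; in the Gregorian calendar that is 21 January 1524 CE.

21 January 1524 CE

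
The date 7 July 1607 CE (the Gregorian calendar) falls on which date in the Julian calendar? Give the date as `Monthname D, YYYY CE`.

The Julian–Gregorian offset here is 10 days (Julian trailing).
7 July 1607 Gregorian − 10 days → 27 June 1607 Julian.

June 27, 1607 CE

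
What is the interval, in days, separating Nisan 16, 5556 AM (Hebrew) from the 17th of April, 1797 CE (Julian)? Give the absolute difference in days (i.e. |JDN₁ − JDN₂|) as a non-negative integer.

369

First date → JDN 2377150; second date → JDN 2377519.
The interval is |2377150 − 2377519| = 369 days.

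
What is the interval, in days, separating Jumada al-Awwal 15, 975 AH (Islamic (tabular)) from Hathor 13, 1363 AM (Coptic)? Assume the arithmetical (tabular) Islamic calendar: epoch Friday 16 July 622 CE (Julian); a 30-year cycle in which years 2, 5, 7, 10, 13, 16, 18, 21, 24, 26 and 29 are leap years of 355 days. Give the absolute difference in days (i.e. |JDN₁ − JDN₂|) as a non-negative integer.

28847

First date → JDN 2293725; second date → JDN 2322572.
The interval is |2293725 − 2322572| = 28847 days.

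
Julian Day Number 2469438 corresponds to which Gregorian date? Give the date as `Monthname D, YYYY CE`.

JDN 2451545 is 1 Jan 2000; 2469438 is +17893 days from there.

December 27, 2048 CE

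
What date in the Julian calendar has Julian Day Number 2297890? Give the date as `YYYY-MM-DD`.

JDN 2297890 is 23 April 1579 in the proleptic Gregorian calendar.
In the Julian calendar that day is 1579-04-13.

1579-04-13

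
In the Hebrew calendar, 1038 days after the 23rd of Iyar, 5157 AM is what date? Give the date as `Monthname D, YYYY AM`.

JDN of the 23rd of Iyar, 5157 AM = 2231452.
2231452 + 1038 = 2232490.
JDN 2232490 in the Hebrew calendar is Adar II 26, 5160 AM.

Adar II 26, 5160 AM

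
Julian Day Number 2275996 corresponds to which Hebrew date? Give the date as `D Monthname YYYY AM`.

JDN 2275996 is 14 May 1519 in the proleptic Gregorian calendar.
In the Hebrew calendar that day is 4 Sivan 5279 AM.

4 Sivan 5279 AM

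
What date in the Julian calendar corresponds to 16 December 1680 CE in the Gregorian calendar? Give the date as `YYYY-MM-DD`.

1680-12-06

The Julian–Gregorian offset here is 10 days (Julian trailing).
16 December 1680 Gregorian − 10 days → 6 December 1680 Julian.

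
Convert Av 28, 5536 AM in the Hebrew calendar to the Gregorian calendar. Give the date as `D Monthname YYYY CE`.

Both dates share Julian Day Number 2369956; in the Gregorian calendar that is 13 August 1776 CE.

13 August 1776 CE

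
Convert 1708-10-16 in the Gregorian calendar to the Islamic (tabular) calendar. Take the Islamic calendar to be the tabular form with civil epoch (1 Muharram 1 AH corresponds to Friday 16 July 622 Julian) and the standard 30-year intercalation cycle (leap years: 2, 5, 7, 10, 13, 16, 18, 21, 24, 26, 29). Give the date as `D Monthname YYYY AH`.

Both dates share Julian Day Number 2345183; in the tabular Islamic calendar that is 1 Sha'ban 1120 AH.

1 Sha'ban 1120 AH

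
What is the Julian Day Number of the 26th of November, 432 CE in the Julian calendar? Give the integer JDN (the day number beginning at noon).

1879176

In the proleptic Gregorian calendar the same day is 27 November 432.
JDN 2299161 is 15 October 1582 CE (Gregorian); the target day is −419985 days from there, so JDN = 1879176.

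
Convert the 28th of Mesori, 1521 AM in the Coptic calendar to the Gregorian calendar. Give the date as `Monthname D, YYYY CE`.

September 2, 1805 CE

Both dates share Julian Day Number 2380567; in the Gregorian calendar that is 2 September 1805 CE.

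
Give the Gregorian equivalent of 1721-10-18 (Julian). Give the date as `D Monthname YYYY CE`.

29 October 1721 CE

At this point the Julian calendar is 11 days behind the Gregorian.
18 October 1721 Julian + 11 days → 29 October 1721 Gregorian.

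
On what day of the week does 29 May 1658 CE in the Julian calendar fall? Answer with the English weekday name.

This is JDN 2326791 (8 June 1658 Gregorian).
JDN 2326791 mod 7 = 5, and JDN 0 was a Monday, so this is a Saturday.

Saturday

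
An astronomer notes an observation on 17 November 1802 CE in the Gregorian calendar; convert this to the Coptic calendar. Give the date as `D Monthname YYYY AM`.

9 Hathor 1519 AM

Both dates share Julian Day Number 2379547; in the Coptic calendar that is 9 Hathor 1519 AM.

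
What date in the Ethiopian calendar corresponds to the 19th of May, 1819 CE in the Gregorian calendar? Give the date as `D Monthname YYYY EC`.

12 Ginbot 1811 EC

Julian Day Number of the source date = 2385574.
Converting JDN 2385574 to the Ethiopian calendar gives 12 Ginbot 1811 EC.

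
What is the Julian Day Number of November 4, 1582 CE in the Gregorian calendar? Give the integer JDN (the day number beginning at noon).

JDN 2299161 is 15 October 1582 CE (Gregorian); the target day is +20 days from there, so JDN = 2299181.

2299181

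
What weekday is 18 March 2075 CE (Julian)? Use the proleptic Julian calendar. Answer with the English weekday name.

Equivalently 31 March 2075 Gregorian, JDN 2479028.
JDN 2479028 mod 7 = 6, and JDN 0 was a Monday, so this is a Sunday.

Sunday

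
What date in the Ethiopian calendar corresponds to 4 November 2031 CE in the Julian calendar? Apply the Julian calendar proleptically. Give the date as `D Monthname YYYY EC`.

7 Hidar 2024 EC

Both dates share Julian Day Number 2463188; in the Ethiopian calendar that is 7 Hidar 2024 EC.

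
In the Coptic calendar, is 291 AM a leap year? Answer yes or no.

yes

291 mod 4 = 3; in the Coptic calendar a year is leap when year mod 4 = 3, so it is a leap year.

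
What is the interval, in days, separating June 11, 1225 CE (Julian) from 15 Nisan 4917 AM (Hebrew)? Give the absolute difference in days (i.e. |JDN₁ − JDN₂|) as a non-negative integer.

24912

JDN of the first date = 2168651.
JDN of the second date = 2143739.
|2143739 − 2168651| = 24912.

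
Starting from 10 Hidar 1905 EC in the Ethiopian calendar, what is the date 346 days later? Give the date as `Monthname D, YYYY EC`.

Tikimt 21, 1906 EC

The starting date is JDN 2419726; 2419726 + 346 = 2420072.
JDN 2420072 corresponds to Tikimt 21, 1906 EC.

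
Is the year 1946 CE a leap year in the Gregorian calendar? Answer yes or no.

no

1946 is not divisible by 4, so it is a common year.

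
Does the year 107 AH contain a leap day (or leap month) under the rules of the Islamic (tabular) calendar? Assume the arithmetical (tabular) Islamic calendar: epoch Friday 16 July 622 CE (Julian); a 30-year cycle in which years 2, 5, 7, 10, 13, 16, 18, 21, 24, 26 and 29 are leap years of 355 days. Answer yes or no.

no

Year 107 AH is year 17 of its 30-year cycle; leap positions are 2, 5, 7, 10, 13, 16, 18, 21, 24, 26, 29, so it is a common year (354 days).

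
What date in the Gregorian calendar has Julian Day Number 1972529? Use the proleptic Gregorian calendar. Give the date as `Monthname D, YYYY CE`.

Counting from JDN 2299161 = 15 Oct 1582 gives an offset of -326632 days.

July 1, 688 CE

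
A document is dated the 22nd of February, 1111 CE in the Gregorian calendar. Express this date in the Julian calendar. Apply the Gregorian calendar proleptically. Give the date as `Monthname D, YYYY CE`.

For dates in this range the Gregorian date is 7 days ahead of the Julian.
22 February 1111 Gregorian − 7 days → 15 February 1111 Julian.

February 15, 1111 CE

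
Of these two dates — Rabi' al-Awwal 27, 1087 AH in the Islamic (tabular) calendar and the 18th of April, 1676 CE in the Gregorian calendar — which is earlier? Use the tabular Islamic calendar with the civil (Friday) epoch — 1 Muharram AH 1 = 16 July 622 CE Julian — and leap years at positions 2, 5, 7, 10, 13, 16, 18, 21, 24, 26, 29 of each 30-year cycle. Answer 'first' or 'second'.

The two dates have Julian Day Numbers 2333367 and 2333315 respectively.
Since 2333315 < 2333367, the second date comes first.

second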